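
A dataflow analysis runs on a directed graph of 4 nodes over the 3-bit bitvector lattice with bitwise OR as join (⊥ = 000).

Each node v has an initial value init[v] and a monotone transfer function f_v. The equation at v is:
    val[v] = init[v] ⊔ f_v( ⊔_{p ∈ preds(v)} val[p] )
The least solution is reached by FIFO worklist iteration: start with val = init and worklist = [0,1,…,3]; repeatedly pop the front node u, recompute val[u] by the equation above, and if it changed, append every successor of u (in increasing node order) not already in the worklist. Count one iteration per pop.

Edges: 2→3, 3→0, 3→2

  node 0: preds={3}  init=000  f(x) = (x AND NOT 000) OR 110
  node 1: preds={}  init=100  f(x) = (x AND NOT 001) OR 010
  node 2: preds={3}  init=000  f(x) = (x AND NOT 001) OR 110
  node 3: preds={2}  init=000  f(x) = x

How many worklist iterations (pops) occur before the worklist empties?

Trace (6 dequeues):
  [1] u=0 | in 000 | out 110 | prev 000 | push {}
  [2] u=1 | in 000 | out 110 | prev 100 | push {}
  [3] u=2 | in 000 | out 110 | prev 000 | push {}
  [4] u=3 | in 110 | out 110 | prev 000 | push {0,2}
  [5] u=0 | in 110 | out 110 | ==
  [6] u=2 | in 110 | out 110 | ==

Converged values:
  [0] 110
  [1] 110
  [2] 110
  [3] 110

6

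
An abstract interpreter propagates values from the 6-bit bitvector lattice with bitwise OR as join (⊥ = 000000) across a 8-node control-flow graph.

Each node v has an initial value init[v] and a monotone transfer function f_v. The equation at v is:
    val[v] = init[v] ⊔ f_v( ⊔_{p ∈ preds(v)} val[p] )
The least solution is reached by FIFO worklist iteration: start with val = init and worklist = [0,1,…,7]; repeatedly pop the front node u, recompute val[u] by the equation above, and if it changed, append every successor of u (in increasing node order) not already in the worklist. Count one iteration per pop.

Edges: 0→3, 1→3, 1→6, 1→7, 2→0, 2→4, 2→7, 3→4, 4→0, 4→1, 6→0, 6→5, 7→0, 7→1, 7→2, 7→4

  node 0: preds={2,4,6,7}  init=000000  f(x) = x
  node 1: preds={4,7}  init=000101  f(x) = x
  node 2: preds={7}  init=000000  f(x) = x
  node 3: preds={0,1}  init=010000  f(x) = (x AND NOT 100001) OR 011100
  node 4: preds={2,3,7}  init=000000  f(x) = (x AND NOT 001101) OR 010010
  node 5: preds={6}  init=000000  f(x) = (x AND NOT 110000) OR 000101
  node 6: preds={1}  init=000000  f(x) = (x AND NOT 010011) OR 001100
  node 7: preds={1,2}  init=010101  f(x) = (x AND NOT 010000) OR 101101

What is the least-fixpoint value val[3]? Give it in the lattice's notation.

Worklist (24 pops):
  #1 pop 0: in=010101 → 010101 (was 000000); enqueue []
  #2 pop 1: in=010101 → 010101 (was 000101); enqueue []
  #3 pop 2: in=010101 → 010101 (was 000000); enqueue [0]
  #4 pop 3: in=010101 → 011100 (was 010000); enqueue []
  #5 pop 4: in=011101 → 010010 (was 000000); enqueue [1]
  #6 pop 5: in=000000 → 000101 (was 000000); enqueue []
  #7 pop 6: in=010101 → 001100 (was 000000); enqueue [5]
  #8 pop 7: in=010101 → 111101 (was 010101); enqueue [2,4]
  #9 pop 0: in=111111 → 111111 (was 010101); enqueue [3]
  #10 pop 1: in=111111 → 111111 (was 010101); enqueue [6,7]
  #11 pop 5: in=001100 → 001101 (was 000101); enqueue []
  #12 pop 2: in=111101 → 111101 (was 010101); enqueue [0]
  #13 pop 4: in=111101 → 110010 (was 010010); enqueue [1]
  #14 pop 3: in=111111 → 011110 (was 011100); enqueue [4]
  #15 pop 6: in=111111 → 101100 (was 001100); enqueue [5]
  #16 pop 7: in=111111 → 111111 (was 111101); enqueue [2]
  #17 pop 0: in=111111 → 111111 (no change)
  #18 pop 1: in=111111 → 111111 (no change)
  #19 pop 4: in=111111 → 110010 (no change)
  #20 pop 5: in=101100 → 001101 (no change)
  #21 pop 2: in=111111 → 111111 (was 111101); enqueue [0,4,7]
  #22 pop 0: in=111111 → 111111 (no change)
  #23 pop 4: in=111111 → 110010 (no change)
  #24 pop 7: in=111111 → 111111 (no change)

Fixpoint:
  val[0] = 111111
  val[1] = 111111
  val[2] = 111111
  val[3] = 011110
  val[4] = 110010
  val[5] = 001101
  val[6] = 101100
  val[7] = 111111

011110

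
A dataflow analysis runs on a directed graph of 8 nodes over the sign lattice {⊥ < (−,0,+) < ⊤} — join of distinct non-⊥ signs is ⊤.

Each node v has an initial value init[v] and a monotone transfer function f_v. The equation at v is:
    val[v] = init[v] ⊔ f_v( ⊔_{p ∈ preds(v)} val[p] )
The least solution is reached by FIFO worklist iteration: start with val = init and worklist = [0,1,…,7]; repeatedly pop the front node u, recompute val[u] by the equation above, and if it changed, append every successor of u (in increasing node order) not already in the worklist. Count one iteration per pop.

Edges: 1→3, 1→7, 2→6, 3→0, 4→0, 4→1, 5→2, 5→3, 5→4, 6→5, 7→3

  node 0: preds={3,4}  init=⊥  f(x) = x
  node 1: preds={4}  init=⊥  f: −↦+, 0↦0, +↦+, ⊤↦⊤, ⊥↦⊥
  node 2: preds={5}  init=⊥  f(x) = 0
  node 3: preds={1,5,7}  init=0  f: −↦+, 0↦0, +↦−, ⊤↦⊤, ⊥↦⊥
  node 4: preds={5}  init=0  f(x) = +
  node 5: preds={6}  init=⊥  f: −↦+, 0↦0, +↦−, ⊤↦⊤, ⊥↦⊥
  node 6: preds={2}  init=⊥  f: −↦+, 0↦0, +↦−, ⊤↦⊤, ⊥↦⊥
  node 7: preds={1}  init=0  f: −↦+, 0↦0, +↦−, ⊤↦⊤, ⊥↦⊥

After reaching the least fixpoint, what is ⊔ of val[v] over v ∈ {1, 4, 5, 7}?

⊤

Trace (17 dequeues):
  [1] u=0 | in 0 | out 0 | prev ⊥ | push {}
  [2] u=1 | in 0 | out 0 | prev ⊥ | push {}
  [3] u=2 | in ⊥ | out 0 | prev ⊥ | push {}
  [4] u=3 | in 0 | out 0 | ==
  [5] u=4 | in ⊥ | out ⊤ | prev 0 | push {0,1}
  [6] u=5 | in ⊥ | out ⊥ | ==
  [7] u=6 | in 0 | out 0 | prev ⊥ | push {5}
  [8] u=7 | in 0 | out 0 | ==
  [9] u=0 | in ⊤ | out ⊤ | prev 0 | push {}
  [10] u=1 | in ⊤ | out ⊤ | prev 0 | push {3,7}
  [11] u=5 | in 0 | out 0 | prev ⊥ | push {2,4}
  [12] u=3 | in ⊤ | out ⊤ | prev 0 | push {0}
  [13] u=7 | in ⊤ | out ⊤ | prev 0 | push {3}
  [14] u=2 | in 0 | out 0 | ==
  [15] u=4 | in 0 | out ⊤ | ==
  [16] u=0 | in ⊤ | out ⊤ | ==
  [17] u=3 | in ⊤ | out ⊤ | ==

Converged values:
  [0] ⊤
  [1] ⊤
  [2] 0
  [3] ⊤
  [4] ⊤
  [5] 0
  [6] 0
  [7] ⊤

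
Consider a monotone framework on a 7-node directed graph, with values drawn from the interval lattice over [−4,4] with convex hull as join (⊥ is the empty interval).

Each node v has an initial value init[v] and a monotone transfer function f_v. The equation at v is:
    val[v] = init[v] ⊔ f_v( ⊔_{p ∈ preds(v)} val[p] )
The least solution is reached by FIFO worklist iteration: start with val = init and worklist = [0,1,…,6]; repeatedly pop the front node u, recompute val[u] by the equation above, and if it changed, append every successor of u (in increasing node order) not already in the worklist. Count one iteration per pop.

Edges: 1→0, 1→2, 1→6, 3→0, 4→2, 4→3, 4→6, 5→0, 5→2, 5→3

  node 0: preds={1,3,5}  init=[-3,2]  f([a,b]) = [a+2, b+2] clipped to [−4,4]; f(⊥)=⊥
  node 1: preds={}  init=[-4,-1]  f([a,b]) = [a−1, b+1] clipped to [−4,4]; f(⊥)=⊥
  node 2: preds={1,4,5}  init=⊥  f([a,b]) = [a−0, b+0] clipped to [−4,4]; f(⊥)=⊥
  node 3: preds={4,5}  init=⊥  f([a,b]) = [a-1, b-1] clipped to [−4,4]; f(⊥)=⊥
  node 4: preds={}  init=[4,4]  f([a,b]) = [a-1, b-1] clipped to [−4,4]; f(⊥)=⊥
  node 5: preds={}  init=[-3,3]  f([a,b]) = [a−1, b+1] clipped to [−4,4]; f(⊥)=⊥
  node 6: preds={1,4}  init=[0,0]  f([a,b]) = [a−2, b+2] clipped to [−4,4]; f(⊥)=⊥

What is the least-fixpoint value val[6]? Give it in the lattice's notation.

Trace (8 dequeues):
  [1] u=0 | in [-4,3] | out [-3,4] | prev [-3,2] | push {}
  [2] u=1 | in ⊥ | out [-4,-1] | ==
  [3] u=2 | in [-4,4] | out [-4,4] | prev ⊥ | push {}
  [4] u=3 | in [-3,4] | out [-4,3] | prev ⊥ | push {0}
  [5] u=4 | in ⊥ | out [4,4] | ==
  [6] u=5 | in ⊥ | out [-3,3] | ==
  [7] u=6 | in [-4,4] | out [-4,4] | prev [0,0] | push {}
  [8] u=0 | in [-4,3] | out [-3,4] | ==

Converged values:
  [0] [-3,4]
  [1] [-4,-1]
  [2] [-4,4]
  [3] [-4,3]
  [4] [4,4]
  [5] [-3,3]
  [6] [-4,4]

[-4,4]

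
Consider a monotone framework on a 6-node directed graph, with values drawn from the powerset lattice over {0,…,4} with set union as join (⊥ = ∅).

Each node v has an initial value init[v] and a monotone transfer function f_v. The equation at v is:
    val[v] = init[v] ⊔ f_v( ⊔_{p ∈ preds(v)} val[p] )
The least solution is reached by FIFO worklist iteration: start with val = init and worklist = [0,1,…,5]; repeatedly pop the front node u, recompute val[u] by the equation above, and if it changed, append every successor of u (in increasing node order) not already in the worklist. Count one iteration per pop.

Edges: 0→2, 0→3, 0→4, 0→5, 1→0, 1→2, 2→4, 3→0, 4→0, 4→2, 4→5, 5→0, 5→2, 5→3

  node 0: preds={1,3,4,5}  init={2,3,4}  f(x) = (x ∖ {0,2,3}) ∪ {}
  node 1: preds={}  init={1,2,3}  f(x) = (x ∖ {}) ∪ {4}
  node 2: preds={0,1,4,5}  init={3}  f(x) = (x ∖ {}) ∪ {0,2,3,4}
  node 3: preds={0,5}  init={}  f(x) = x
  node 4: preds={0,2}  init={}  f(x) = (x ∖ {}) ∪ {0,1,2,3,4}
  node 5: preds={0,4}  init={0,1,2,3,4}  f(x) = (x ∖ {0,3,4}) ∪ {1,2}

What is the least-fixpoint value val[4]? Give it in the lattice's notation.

{0,1,2,3,4}

Iteration log — 8 steps:
  step 1. node 0  ⊔preds={0,1,2,3,4}  new={1,2,3,4}  old={2,3,4}  +wl: 
  step 2. node 1  ⊔preds={}  new={1,2,3,4}  old={1,2,3}  +wl: 0
  step 3. node 2  ⊔preds={0,1,2,3,4}  new={0,1,2,3,4}  old={3}  +wl: 
  step 4. node 3  ⊔preds={0,1,2,3,4}  new={0,1,2,3,4}  old={}  +wl: 
  step 5. node 4  ⊔preds={0,1,2,3,4}  new={0,1,2,3,4}  old={}  +wl: 2
  step 6. node 5  ⊔preds={0,1,2,3,4}  new={0,1,2,3,4}  stable
  step 7. node 0  ⊔preds={0,1,2,3,4}  new={1,2,3,4}  stable
  step 8. node 2  ⊔preds={0,1,2,3,4}  new={0,1,2,3,4}  stable

Least fixpoint reached:
  node 0: {1,2,3,4}
  node 1: {1,2,3,4}
  node 2: {0,1,2,3,4}
  node 3: {0,1,2,3,4}
  node 4: {0,1,2,3,4}
  node 5: {0,1,2,3,4}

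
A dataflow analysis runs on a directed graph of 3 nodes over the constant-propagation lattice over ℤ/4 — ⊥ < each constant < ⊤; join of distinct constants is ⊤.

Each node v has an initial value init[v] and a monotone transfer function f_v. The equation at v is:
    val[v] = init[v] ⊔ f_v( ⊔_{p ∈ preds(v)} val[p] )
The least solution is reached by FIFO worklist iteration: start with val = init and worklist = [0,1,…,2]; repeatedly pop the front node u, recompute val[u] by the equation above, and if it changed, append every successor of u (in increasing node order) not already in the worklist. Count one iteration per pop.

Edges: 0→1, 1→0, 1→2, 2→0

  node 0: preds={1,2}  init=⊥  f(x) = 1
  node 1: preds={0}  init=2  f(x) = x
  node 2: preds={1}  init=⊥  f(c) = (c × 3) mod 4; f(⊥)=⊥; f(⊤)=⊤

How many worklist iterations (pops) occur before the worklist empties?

4

Worklist (4 pops):
  #1 pop 0: in=2 → 1 (was ⊥); enqueue []
  #2 pop 1: in=1 → ⊤ (was 2); enqueue [0]
  #3 pop 2: in=⊤ → ⊤ (was ⊥); enqueue []
  #4 pop 0: in=⊤ → 1 (no change)

Fixpoint:
  val[0] = 1
  val[1] = ⊤
  val[2] = ⊤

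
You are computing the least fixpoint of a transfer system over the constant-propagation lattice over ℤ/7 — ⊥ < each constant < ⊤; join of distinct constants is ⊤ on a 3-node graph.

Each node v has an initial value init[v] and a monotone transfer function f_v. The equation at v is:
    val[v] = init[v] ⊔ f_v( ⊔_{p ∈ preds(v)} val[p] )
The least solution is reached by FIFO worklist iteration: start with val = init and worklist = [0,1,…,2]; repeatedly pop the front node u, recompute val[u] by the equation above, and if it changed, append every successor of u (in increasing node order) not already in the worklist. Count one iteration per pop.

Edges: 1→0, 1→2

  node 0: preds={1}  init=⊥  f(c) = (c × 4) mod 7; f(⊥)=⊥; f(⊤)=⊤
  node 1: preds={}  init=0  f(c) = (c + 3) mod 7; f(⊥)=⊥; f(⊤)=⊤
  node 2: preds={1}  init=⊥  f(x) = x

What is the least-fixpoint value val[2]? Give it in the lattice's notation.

0

Iteration log — 3 steps:
  step 1. node 0  ⊔preds=0  new=0  old=⊥  +wl: 
  step 2. node 1  ⊔preds=⊥  new=0  stable
  step 3. node 2  ⊔preds=0  new=0  old=⊥  +wl: 

Least fixpoint reached:
  node 0: 0
  node 1: 0
  node 2: 0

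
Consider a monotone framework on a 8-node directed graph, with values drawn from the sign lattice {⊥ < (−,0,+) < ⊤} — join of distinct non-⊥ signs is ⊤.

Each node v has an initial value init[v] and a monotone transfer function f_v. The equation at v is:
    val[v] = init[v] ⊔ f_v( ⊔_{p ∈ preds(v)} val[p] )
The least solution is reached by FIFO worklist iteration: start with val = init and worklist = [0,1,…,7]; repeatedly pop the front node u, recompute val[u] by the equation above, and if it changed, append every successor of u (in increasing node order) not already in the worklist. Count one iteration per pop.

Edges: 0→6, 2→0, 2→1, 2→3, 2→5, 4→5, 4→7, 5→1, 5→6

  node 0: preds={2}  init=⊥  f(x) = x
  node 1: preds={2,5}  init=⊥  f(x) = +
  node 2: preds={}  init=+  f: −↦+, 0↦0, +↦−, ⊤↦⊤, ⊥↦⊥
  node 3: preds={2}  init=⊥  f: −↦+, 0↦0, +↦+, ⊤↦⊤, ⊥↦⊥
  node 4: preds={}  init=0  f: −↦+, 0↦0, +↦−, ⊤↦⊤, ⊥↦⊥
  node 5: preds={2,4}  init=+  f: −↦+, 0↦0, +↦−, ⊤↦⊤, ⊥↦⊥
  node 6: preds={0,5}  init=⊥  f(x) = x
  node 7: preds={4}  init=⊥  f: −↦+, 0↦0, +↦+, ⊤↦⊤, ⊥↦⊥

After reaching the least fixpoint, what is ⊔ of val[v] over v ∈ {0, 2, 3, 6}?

Worklist (9 pops):
  #1 pop 0: in=+ → + (was ⊥); enqueue []
  #2 pop 1: in=+ → + (was ⊥); enqueue []
  #3 pop 2: in=⊥ → + (no change)
  #4 pop 3: in=+ → + (was ⊥); enqueue []
  #5 pop 4: in=⊥ → 0 (no change)
  #6 pop 5: in=⊤ → ⊤ (was +); enqueue [1]
  #7 pop 6: in=⊤ → ⊤ (was ⊥); enqueue []
  #8 pop 7: in=0 → 0 (was ⊥); enqueue []
  #9 pop 1: in=⊤ → + (no change)

Fixpoint:
  val[0] = +
  val[1] = +
  val[2] = +
  val[3] = +
  val[4] = 0
  val[5] = ⊤
  val[6] = ⊤
  val[7] = 0

⊤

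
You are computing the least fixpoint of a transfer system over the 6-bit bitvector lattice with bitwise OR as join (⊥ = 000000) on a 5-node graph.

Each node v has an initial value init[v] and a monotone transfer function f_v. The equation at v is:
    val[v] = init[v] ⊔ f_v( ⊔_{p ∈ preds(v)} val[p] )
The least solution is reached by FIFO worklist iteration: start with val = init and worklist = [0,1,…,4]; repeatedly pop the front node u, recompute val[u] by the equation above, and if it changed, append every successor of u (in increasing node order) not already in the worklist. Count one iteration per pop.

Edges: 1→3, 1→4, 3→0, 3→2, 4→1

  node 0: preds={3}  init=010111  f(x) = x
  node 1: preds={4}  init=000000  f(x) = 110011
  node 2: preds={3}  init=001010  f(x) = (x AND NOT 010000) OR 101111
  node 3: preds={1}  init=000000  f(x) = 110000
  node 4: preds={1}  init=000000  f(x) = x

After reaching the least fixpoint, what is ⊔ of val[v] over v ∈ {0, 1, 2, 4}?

Trace (8 dequeues):
  [1] u=0 | in 000000 | out 010111 | ==
  [2] u=1 | in 000000 | out 110011 | prev 000000 | push {}
  [3] u=2 | in 000000 | out 101111 | prev 001010 | push {}
  [4] u=3 | in 110011 | out 110000 | prev 000000 | push {0,2}
  [5] u=4 | in 110011 | out 110011 | prev 000000 | push {1}
  [6] u=0 | in 110000 | out 110111 | prev 010111 | push {}
  [7] u=2 | in 110000 | out 101111 | ==
  [8] u=1 | in 110011 | out 110011 | ==

Converged values:
  [0] 110111
  [1] 110011
  [2] 101111
  [3] 110000
  [4] 110011

111111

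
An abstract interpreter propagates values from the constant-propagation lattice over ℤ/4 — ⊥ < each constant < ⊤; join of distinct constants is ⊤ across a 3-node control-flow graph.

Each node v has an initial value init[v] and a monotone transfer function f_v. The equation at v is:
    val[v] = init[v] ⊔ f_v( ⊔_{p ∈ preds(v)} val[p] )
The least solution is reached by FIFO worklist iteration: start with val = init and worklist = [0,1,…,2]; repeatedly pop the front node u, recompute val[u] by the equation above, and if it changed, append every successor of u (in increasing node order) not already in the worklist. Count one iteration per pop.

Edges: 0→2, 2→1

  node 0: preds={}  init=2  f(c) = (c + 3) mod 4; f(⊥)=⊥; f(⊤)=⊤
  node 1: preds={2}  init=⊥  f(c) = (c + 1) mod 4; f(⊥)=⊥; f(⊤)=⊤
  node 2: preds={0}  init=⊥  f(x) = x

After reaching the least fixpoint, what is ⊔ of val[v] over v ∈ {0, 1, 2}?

⊤

Worklist (4 pops):
  #1 pop 0: in=⊥ → 2 (no change)
  #2 pop 1: in=⊥ → ⊥ (no change)
  #3 pop 2: in=2 → 2 (was ⊥); enqueue [1]
  #4 pop 1: in=2 → 3 (was ⊥); enqueue []

Fixpoint:
  val[0] = 2
  val[1] = 3
  val[2] = 2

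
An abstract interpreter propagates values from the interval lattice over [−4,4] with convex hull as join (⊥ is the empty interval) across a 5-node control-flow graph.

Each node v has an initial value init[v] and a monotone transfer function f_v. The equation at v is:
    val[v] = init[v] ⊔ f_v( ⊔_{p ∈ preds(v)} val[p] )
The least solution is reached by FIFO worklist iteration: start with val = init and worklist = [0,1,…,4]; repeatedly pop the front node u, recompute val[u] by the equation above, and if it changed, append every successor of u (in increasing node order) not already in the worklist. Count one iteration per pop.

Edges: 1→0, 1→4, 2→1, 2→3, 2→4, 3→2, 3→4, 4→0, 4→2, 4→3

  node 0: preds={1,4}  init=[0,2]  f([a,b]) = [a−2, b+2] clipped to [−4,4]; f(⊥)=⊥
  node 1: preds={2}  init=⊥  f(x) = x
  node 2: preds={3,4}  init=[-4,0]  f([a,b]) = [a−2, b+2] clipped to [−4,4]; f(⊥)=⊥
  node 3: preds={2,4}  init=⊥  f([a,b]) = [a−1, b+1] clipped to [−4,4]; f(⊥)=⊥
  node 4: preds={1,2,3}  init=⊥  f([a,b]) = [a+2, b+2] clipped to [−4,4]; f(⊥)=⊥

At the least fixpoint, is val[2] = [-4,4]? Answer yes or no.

Trace (13 dequeues):
  [1] u=0 | in ⊥ | out [0,2] | ==
  [2] u=1 | in [-4,0] | out [-4,0] | prev ⊥ | push {0}
  [3] u=2 | in ⊥ | out [-4,0] | ==
  [4] u=3 | in [-4,0] | out [-4,1] | prev ⊥ | push {2}
  [5] u=4 | in [-4,1] | out [-2,3] | prev ⊥ | push {3}
  [6] u=0 | in [-4,3] | out [-4,4] | prev [0,2] | push {}
  [7] u=2 | in [-4,3] | out [-4,4] | prev [-4,0] | push {1,4}
  [8] u=3 | in [-4,4] | out [-4,4] | prev [-4,1] | push {2}
  [9] u=1 | in [-4,4] | out [-4,4] | prev [-4,0] | push {0}
  [10] u=4 | in [-4,4] | out [-2,4] | prev [-2,3] | push {3}
  [11] u=2 | in [-4,4] | out [-4,4] | ==
  [12] u=0 | in [-4,4] | out [-4,4] | ==
  [13] u=3 | in [-4,4] | out [-4,4] | ==

Converged values:
  [0] [-4,4]
  [1] [-4,4]
  [2] [-4,4]
  [3] [-4,4]
  [4] [-2,4]

yes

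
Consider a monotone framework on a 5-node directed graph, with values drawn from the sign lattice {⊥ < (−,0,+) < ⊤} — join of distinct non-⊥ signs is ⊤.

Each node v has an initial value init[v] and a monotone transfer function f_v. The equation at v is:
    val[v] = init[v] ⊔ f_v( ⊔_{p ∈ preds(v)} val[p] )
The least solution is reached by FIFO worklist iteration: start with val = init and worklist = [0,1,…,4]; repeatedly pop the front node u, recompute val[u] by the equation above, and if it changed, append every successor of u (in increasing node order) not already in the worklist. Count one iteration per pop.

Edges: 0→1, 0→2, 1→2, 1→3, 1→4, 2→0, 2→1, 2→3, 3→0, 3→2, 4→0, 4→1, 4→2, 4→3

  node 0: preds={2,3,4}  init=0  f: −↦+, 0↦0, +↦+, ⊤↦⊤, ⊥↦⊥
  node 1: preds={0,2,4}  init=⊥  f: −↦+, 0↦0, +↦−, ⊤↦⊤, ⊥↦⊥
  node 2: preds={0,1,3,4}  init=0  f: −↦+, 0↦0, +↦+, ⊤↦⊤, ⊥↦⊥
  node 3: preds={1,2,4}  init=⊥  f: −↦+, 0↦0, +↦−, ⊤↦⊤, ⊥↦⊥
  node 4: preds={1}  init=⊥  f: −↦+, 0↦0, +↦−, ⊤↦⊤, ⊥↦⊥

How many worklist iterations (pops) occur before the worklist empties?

9

Iteration log — 9 steps:
  step 1. node 0  ⊔preds=0  new=0  stable
  step 2. node 1  ⊔preds=0  new=0  old=⊥  +wl: 
  step 3. node 2  ⊔preds=0  new=0  stable
  step 4. node 3  ⊔preds=0  new=0  old=⊥  +wl: 0,2
  step 5. node 4  ⊔preds=0  new=0  old=⊥  +wl: 1,3
  step 6. node 0  ⊔preds=0  new=0  stable
  step 7. node 2  ⊔preds=0  new=0  stable
  step 8. node 1  ⊔preds=0  new=0  stable
  step 9. node 3  ⊔preds=0  new=0  stable

Least fixpoint reached:
  node 0: 0
  node 1: 0
  node 2: 0
  node 3: 0
  node 4: 0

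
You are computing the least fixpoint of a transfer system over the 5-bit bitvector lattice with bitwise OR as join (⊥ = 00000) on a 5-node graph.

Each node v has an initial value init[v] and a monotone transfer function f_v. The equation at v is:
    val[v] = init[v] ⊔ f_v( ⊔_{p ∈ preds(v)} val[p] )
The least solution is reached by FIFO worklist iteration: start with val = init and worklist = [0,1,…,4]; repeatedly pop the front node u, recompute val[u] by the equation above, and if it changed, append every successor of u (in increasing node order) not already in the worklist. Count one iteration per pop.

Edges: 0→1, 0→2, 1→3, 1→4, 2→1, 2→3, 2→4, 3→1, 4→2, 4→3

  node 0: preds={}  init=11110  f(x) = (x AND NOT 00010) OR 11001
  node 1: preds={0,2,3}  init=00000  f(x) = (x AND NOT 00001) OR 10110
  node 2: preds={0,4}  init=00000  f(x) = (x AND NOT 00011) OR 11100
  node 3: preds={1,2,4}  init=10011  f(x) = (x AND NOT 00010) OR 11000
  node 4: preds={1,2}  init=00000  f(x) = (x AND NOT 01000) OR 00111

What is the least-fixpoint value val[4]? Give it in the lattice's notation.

Worklist (8 pops):
  #1 pop 0: in=00000 → 11111 (was 11110); enqueue []
  #2 pop 1: in=11111 → 11110 (was 00000); enqueue []
  #3 pop 2: in=11111 → 11100 (was 00000); enqueue [1]
  #4 pop 3: in=11110 → 11111 (was 10011); enqueue []
  #5 pop 4: in=11110 → 10111 (was 00000); enqueue [2,3]
  #6 pop 1: in=11111 → 11110 (no change)
  #7 pop 2: in=11111 → 11100 (no change)
  #8 pop 3: in=11111 → 11111 (no change)

Fixpoint:
  val[0] = 11111
  val[1] = 11110
  val[2] = 11100
  val[3] = 11111
  val[4] = 10111

10111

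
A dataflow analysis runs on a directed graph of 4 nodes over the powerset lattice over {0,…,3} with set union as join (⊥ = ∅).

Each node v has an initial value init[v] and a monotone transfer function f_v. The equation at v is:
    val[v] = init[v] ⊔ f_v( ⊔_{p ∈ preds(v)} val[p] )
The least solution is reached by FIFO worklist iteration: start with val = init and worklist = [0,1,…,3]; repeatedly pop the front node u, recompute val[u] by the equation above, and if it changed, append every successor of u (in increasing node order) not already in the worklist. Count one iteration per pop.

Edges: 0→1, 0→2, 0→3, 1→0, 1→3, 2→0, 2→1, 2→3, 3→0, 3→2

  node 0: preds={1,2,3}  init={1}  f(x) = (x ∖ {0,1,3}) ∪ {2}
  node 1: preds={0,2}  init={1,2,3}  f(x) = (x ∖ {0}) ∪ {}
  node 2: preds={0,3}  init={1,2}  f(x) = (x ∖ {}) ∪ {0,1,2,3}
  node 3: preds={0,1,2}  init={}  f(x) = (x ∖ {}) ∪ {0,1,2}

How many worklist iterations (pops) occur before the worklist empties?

7

Worklist (7 pops):
  #1 pop 0: in={1,2,3} → {1,2} (was {1}); enqueue []
  #2 pop 1: in={1,2} → {1,2,3} (no change)
  #3 pop 2: in={1,2} → {0,1,2,3} (was {1,2}); enqueue [0,1]
  #4 pop 3: in={0,1,2,3} → {0,1,2,3} (was {}); enqueue [2]
  #5 pop 0: in={0,1,2,3} → {1,2} (no change)
  #6 pop 1: in={0,1,2,3} → {1,2,3} (no change)
  #7 pop 2: in={0,1,2,3} → {0,1,2,3} (no change)

Fixpoint:
  val[0] = {1,2}
  val[1] = {1,2,3}
  val[2] = {0,1,2,3}
  val[3] = {0,1,2,3}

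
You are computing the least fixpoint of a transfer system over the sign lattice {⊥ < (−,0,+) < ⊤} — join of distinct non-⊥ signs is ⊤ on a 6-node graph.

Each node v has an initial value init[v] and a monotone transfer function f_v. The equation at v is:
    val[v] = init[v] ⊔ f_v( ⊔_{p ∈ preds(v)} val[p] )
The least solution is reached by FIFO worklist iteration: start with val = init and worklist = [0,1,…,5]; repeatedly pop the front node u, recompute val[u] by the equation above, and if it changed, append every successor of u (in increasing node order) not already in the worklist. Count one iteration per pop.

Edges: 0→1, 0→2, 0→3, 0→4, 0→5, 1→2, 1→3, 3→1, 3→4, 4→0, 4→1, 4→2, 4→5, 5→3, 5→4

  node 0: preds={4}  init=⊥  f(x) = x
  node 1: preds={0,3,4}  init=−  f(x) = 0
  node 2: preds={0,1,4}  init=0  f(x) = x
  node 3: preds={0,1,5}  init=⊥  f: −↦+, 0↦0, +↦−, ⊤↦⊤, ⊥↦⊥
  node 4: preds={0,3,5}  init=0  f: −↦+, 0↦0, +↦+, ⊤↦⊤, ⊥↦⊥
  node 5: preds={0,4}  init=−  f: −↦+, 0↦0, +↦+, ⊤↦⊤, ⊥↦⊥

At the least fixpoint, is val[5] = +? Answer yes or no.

Iteration log — 13 steps:
  step 1. node 0  ⊔preds=0  new=0  old=⊥  +wl: 
  step 2. node 1  ⊔preds=0  new=⊤  old=−  +wl: 
  step 3. node 2  ⊔preds=⊤  new=⊤  old=0  +wl: 
  step 4. node 3  ⊔preds=⊤  new=⊤  old=⊥  +wl: 1
  step 5. node 4  ⊔preds=⊤  new=⊤  old=0  +wl: 0,2
  step 6. node 5  ⊔preds=⊤  new=⊤  old=−  +wl: 3,4
  step 7. node 1  ⊔preds=⊤  new=⊤  stable
  step 8. node 0  ⊔preds=⊤  new=⊤  old=0  +wl: 1,5
  step 9. node 2  ⊔preds=⊤  new=⊤  stable
  step 10. node 3  ⊔preds=⊤  new=⊤  stable
  step 11. node 4  ⊔preds=⊤  new=⊤  stable
  step 12. node 1  ⊔preds=⊤  new=⊤  stable
  step 13. node 5  ⊔preds=⊤  new=⊤  stable

Least fixpoint reached:
  node 0: ⊤
  node 1: ⊤
  node 2: ⊤
  node 3: ⊤
  node 4: ⊤
  node 5: ⊤

no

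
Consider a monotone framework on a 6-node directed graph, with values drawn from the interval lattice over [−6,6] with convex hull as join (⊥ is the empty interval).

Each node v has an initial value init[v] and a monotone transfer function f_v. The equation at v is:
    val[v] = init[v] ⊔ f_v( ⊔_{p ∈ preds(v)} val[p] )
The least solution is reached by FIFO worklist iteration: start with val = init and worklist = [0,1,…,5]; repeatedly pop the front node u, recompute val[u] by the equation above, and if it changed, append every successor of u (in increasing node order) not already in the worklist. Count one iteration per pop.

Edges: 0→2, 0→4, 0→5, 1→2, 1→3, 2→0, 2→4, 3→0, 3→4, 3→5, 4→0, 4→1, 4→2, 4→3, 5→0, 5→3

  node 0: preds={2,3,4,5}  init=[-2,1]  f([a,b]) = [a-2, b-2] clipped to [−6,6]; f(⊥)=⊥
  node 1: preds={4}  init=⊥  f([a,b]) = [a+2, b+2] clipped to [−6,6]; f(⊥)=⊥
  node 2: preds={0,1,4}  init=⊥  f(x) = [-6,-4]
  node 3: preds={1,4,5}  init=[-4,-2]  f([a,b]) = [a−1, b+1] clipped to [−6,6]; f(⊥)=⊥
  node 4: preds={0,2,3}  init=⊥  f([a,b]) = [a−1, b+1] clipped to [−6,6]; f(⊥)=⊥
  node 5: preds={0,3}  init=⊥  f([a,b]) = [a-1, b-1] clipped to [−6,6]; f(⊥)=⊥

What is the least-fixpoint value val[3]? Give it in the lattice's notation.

[-6,6]

Iteration log — 22 steps:
  step 1. node 0  ⊔preds=[-4,-2]  new=[-6,1]  old=[-2,1]  +wl: 
  step 2. node 1  ⊔preds=⊥  new=⊥  stable
  step 3. node 2  ⊔preds=[-6,1]  new=[-6,-4]  old=⊥  +wl: 0
  step 4. node 3  ⊔preds=⊥  new=[-4,-2]  stable
  step 5. node 4  ⊔preds=[-6,1]  new=[-6,2]  old=⊥  +wl: 1,2,3
  step 6. node 5  ⊔preds=[-6,1]  new=[-6,0]  old=⊥  +wl: 
  step 7. node 0  ⊔preds=[-6,2]  new=[-6,1]  stable
  step 8. node 1  ⊔preds=[-6,2]  new=[-4,4]  old=⊥  +wl: 
  step 9. node 2  ⊔preds=[-6,4]  new=[-6,-4]  stable
  step 10. node 3  ⊔preds=[-6,4]  new=[-6,5]  old=[-4,-2]  +wl: 0,4,5
  step 11. node 0  ⊔preds=[-6,5]  new=[-6,3]  old=[-6,1]  +wl: 2
  step 12. node 4  ⊔preds=[-6,5]  new=[-6,6]  old=[-6,2]  +wl: 0,1,3
  step 13. node 5  ⊔preds=[-6,5]  new=[-6,4]  old=[-6,0]  +wl: 
  step 14. node 2  ⊔preds=[-6,6]  new=[-6,-4]  stable
  step 15. node 0  ⊔preds=[-6,6]  new=[-6,4]  old=[-6,3]  +wl: 2,4,5
  step 16. node 1  ⊔preds=[-6,6]  new=[-4,6]  old=[-4,4]  +wl: 
  step 17. node 3  ⊔preds=[-6,6]  new=[-6,6]  old=[-6,5]  +wl: 0
  step 18. node 2  ⊔preds=[-6,6]  new=[-6,-4]  stable
  step 19. node 4  ⊔preds=[-6,6]  new=[-6,6]  stable
  step 20. node 5  ⊔preds=[-6,6]  new=[-6,5]  old=[-6,4]  +wl: 3
  step 21. node 0  ⊔preds=[-6,6]  new=[-6,4]  stable
  step 22. node 3  ⊔preds=[-6,6]  new=[-6,6]  stable

Least fixpoint reached:
  node 0: [-6,4]
  node 1: [-4,6]
  node 2: [-6,-4]
  node 3: [-6,6]
  node 4: [-6,6]
  node 5: [-6,5]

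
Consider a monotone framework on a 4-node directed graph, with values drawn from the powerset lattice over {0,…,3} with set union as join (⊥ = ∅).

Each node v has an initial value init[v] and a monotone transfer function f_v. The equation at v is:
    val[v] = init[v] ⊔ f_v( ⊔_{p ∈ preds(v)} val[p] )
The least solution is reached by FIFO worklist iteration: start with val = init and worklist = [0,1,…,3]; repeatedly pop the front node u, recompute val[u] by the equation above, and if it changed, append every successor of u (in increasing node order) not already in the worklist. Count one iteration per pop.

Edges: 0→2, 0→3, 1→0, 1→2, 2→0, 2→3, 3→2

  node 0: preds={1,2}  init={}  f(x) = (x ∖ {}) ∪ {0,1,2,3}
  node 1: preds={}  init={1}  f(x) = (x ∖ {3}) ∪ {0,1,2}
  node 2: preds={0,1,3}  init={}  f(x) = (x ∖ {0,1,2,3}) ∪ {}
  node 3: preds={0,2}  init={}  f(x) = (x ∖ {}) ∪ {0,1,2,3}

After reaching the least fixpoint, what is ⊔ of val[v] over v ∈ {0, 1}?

{0,1,2,3}

Iteration log — 6 steps:
  step 1. node 0  ⊔preds={1}  new={0,1,2,3}  old={}  +wl: 
  step 2. node 1  ⊔preds={}  new={0,1,2}  old={1}  +wl: 0
  step 3. node 2  ⊔preds={0,1,2,3}  new={}  stable
  step 4. node 3  ⊔preds={0,1,2,3}  new={0,1,2,3}  old={}  +wl: 2
  step 5. node 0  ⊔preds={0,1,2}  new={0,1,2,3}  stable
  step 6. node 2  ⊔preds={0,1,2,3}  new={}  stable

Least fixpoint reached:
  node 0: {0,1,2,3}
  node 1: {0,1,2}
  node 2: {}
  node 3: {0,1,2,3}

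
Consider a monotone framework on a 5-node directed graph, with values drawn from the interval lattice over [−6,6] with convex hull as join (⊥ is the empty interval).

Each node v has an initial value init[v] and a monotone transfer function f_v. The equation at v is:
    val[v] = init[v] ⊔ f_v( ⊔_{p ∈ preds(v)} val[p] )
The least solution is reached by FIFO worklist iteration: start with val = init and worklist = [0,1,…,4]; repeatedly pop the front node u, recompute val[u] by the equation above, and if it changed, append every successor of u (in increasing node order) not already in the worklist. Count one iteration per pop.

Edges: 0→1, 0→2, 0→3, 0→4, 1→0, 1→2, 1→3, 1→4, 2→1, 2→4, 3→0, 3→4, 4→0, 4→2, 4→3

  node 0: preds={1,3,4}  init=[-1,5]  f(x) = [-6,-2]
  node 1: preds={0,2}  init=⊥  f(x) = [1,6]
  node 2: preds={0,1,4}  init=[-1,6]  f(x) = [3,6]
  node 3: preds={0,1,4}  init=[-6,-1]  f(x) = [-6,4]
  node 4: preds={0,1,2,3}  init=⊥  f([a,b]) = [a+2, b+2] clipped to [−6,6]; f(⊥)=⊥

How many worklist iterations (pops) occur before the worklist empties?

8

Worklist (8 pops):
  #1 pop 0: in=[-6,-1] → [-6,5] (was [-1,5]); enqueue []
  #2 pop 1: in=[-6,6] → [1,6] (was ⊥); enqueue [0]
  #3 pop 2: in=[-6,6] → [-1,6] (no change)
  #4 pop 3: in=[-6,6] → [-6,4] (was [-6,-1]); enqueue []
  #5 pop 4: in=[-6,6] → [-4,6] (was ⊥); enqueue [2,3]
  #6 pop 0: in=[-6,6] → [-6,5] (no change)
  #7 pop 2: in=[-6,6] → [-1,6] (no change)
  #8 pop 3: in=[-6,6] → [-6,4] (no change)

Fixpoint:
  val[0] = [-6,5]
  val[1] = [1,6]
  val[2] = [-1,6]
  val[3] = [-6,4]
  val[4] = [-4,6]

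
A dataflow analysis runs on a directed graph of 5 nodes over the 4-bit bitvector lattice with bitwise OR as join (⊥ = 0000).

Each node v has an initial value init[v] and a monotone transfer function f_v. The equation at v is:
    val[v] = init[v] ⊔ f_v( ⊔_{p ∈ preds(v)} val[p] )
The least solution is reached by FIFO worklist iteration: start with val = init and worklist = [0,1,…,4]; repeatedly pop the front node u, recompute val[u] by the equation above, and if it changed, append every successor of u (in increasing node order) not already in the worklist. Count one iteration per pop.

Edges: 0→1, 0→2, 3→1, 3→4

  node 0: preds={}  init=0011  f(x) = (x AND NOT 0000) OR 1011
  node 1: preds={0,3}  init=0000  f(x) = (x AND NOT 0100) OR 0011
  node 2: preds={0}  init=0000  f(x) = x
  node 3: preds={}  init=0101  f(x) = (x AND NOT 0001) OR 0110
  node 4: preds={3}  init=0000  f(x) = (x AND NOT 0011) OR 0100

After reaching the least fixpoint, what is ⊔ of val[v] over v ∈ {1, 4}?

Trace (6 dequeues):
  [1] u=0 | in 0000 | out 1011 | prev 0011 | push {}
  [2] u=1 | in 1111 | out 1011 | prev 0000 | push {}
  [3] u=2 | in 1011 | out 1011 | prev 0000 | push {}
  [4] u=3 | in 0000 | out 0111 | prev 0101 | push {1}
  [5] u=4 | in 0111 | out 0100 | prev 0000 | push {}
  [6] u=1 | in 1111 | out 1011 | ==

Converged values:
  [0] 1011
  [1] 1011
  [2] 1011
  [3] 0111
  [4] 0100

1111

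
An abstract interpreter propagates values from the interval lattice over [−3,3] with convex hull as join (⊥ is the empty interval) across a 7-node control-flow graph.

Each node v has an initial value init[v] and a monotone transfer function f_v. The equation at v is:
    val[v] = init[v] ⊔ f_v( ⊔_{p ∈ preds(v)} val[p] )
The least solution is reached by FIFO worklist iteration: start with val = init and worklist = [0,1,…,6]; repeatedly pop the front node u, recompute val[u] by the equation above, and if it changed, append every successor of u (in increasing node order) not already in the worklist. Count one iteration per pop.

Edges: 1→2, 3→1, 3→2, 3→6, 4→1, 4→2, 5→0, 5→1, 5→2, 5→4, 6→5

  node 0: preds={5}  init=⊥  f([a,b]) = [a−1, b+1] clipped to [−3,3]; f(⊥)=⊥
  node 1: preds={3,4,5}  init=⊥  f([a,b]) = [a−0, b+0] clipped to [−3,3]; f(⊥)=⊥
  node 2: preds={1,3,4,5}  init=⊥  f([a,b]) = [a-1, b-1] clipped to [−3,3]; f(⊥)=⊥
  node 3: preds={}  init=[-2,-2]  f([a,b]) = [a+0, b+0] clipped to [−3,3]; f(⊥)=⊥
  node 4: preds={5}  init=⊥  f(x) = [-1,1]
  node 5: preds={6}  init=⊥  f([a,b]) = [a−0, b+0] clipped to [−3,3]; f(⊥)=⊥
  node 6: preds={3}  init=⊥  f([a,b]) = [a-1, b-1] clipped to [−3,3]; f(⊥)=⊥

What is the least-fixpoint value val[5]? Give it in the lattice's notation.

[-3,-3]

Worklist (14 pops):
  #1 pop 0: in=⊥ → ⊥ (no change)
  #2 pop 1: in=[-2,-2] → [-2,-2] (was ⊥); enqueue []
  #3 pop 2: in=[-2,-2] → [-3,-3] (was ⊥); enqueue []
  #4 pop 3: in=⊥ → [-2,-2] (no change)
  #5 pop 4: in=⊥ → [-1,1] (was ⊥); enqueue [1,2]
  #6 pop 5: in=⊥ → ⊥ (no change)
  #7 pop 6: in=[-2,-2] → [-3,-3] (was ⊥); enqueue [5]
  #8 pop 1: in=[-2,1] → [-2,1] (was [-2,-2]); enqueue []
  #9 pop 2: in=[-2,1] → [-3,0] (was [-3,-3]); enqueue []
  #10 pop 5: in=[-3,-3] → [-3,-3] (was ⊥); enqueue [0,1,2,4]
  #11 pop 0: in=[-3,-3] → [-3,-2] (was ⊥); enqueue []
  #12 pop 1: in=[-3,1] → [-3,1] (was [-2,1]); enqueue []
  #13 pop 2: in=[-3,1] → [-3,0] (no change)
  #14 pop 4: in=[-3,-3] → [-1,1] (no change)

Fixpoint:
  val[0] = [-3,-2]
  val[1] = [-3,1]
  val[2] = [-3,0]
  val[3] = [-2,-2]
  val[4] = [-1,1]
  val[5] = [-3,-3]
  val[6] = [-3,-3]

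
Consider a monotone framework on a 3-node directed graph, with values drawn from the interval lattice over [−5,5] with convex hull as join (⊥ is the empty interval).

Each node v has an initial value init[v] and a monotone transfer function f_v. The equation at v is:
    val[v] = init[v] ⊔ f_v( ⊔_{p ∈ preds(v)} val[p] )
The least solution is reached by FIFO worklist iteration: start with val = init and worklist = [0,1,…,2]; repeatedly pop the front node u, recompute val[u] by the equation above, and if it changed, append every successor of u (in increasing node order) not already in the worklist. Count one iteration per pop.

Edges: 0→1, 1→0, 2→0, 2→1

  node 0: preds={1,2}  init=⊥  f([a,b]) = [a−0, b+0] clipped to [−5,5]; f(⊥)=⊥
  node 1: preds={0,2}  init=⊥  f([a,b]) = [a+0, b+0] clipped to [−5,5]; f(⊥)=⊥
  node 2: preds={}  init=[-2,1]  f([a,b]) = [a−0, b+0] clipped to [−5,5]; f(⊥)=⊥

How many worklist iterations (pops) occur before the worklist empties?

Iteration log — 4 steps:
  step 1. node 0  ⊔preds=[-2,1]  new=[-2,1]  old=⊥  +wl: 
  step 2. node 1  ⊔preds=[-2,1]  new=[-2,1]  old=⊥  +wl: 0
  step 3. node 2  ⊔preds=⊥  new=[-2,1]  stable
  step 4. node 0  ⊔preds=[-2,1]  new=[-2,1]  stable

Least fixpoint reached:
  node 0: [-2,1]
  node 1: [-2,1]
  node 2: [-2,1]

4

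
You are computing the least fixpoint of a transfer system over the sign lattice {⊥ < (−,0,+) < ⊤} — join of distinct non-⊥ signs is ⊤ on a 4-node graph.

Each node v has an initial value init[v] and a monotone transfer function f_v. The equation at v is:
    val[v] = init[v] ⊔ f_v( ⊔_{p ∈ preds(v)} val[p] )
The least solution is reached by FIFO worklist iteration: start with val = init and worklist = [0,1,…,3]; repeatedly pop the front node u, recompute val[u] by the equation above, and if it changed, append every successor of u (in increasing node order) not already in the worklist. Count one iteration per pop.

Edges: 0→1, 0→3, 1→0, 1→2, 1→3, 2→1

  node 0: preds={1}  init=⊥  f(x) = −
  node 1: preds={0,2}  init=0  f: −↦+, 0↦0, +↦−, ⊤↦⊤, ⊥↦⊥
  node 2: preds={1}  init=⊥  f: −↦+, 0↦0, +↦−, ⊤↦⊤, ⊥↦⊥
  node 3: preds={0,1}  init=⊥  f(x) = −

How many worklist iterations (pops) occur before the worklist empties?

Worklist (6 pops):
  #1 pop 0: in=0 → − (was ⊥); enqueue []
  #2 pop 1: in=− → ⊤ (was 0); enqueue [0]
  #3 pop 2: in=⊤ → ⊤ (was ⊥); enqueue [1]
  #4 pop 3: in=⊤ → − (was ⊥); enqueue []
  #5 pop 0: in=⊤ → − (no change)
  #6 pop 1: in=⊤ → ⊤ (no change)

Fixpoint:
  val[0] = −
  val[1] = ⊤
  val[2] = ⊤
  val[3] = −

6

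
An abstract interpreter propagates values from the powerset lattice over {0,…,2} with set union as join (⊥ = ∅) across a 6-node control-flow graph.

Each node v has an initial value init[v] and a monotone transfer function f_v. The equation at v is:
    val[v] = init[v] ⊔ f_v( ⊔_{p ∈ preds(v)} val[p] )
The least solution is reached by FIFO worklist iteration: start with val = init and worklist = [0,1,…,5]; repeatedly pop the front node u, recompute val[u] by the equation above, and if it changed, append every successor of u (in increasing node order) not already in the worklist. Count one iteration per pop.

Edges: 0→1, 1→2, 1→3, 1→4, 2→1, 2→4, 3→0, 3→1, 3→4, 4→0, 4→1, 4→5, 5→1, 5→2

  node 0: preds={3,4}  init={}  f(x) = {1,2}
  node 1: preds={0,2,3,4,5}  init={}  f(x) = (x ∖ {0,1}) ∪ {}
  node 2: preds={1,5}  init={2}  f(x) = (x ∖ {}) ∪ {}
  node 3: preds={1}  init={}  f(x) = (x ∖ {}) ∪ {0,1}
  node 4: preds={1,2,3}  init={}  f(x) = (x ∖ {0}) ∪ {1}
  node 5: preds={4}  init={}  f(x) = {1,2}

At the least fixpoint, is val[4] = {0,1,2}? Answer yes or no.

Worklist (11 pops):
  #1 pop 0: in={} → {1,2} (was {}); enqueue []
  #2 pop 1: in={1,2} → {2} (was {}); enqueue []
  #3 pop 2: in={2} → {2} (no change)
  #4 pop 3: in={2} → {0,1,2} (was {}); enqueue [0,1]
  #5 pop 4: in={0,1,2} → {1,2} (was {}); enqueue []
  #6 pop 5: in={1,2} → {1,2} (was {}); enqueue [2]
  #7 pop 0: in={0,1,2} → {1,2} (no change)
  #8 pop 1: in={0,1,2} → {2} (no change)
  #9 pop 2: in={1,2} → {1,2} (was {2}); enqueue [1,4]
  #10 pop 1: in={0,1,2} → {2} (no change)
  #11 pop 4: in={0,1,2} → {1,2} (no change)

Fixpoint:
  val[0] = {1,2}
  val[1] = {2}
  val[2] = {1,2}
  val[3] = {0,1,2}
  val[4] = {1,2}
  val[5] = {1,2}

no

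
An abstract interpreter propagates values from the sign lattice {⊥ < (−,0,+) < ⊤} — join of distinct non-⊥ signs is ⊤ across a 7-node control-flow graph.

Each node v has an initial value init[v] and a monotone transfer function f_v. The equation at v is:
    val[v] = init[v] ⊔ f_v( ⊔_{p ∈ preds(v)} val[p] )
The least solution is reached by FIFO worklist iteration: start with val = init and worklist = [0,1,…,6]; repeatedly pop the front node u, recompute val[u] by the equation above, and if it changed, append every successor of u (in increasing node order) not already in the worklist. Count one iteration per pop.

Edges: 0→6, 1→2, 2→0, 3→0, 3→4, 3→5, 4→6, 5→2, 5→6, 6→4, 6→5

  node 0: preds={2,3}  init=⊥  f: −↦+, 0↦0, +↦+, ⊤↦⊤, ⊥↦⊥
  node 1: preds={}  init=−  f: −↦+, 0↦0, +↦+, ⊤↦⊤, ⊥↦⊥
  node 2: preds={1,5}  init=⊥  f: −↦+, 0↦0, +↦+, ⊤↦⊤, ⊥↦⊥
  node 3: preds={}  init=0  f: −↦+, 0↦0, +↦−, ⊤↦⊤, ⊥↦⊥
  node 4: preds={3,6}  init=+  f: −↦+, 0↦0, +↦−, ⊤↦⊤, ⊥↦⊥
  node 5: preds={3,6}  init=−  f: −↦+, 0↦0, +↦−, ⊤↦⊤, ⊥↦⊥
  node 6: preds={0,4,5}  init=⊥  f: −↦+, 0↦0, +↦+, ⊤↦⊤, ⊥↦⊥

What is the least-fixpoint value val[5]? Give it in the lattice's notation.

⊤

Worklist (13 pops):
  #1 pop 0: in=0 → 0 (was ⊥); enqueue []
  #2 pop 1: in=⊥ → − (no change)
  #3 pop 2: in=− → + (was ⊥); enqueue [0]
  #4 pop 3: in=⊥ → 0 (no change)
  #5 pop 4: in=0 → ⊤ (was +); enqueue []
  #6 pop 5: in=0 → ⊤ (was −); enqueue [2]
  #7 pop 6: in=⊤ → ⊤ (was ⊥); enqueue [4,5]
  #8 pop 0: in=⊤ → ⊤ (was 0); enqueue [6]
  #9 pop 2: in=⊤ → ⊤ (was +); enqueue [0]
  #10 pop 4: in=⊤ → ⊤ (no change)
  #11 pop 5: in=⊤ → ⊤ (no change)
  #12 pop 6: in=⊤ → ⊤ (no change)
  #13 pop 0: in=⊤ → ⊤ (no change)

Fixpoint:
  val[0] = ⊤
  val[1] = −
  val[2] = ⊤
  val[3] = 0
  val[4] = ⊤
  val[5] = ⊤
  val[6] = ⊤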